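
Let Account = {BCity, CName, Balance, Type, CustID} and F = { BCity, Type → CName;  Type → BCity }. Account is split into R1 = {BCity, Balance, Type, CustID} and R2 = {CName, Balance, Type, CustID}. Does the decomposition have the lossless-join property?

Yes

Common attributes: R1 ∩ R2 = {Balance, Type, CustID}.
Closure of {Balance, Type, CustID}: Type → BCity applies, adding BCity; BCity, Type → CName applies, adding CName. So (Balance, Type, CustID)⁺ = {BCity, CName, Balance, Type, CustID}.
This closure contains every attribute of R1, so R1 ∩ R2 → R1. The join is lossless.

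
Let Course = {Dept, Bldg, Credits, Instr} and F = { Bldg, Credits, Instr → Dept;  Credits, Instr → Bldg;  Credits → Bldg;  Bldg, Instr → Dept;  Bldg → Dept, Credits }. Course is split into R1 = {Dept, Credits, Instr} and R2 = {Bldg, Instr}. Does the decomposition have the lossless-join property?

No

Common attributes: R1 ∩ R2 = {Instr}.
No dependency enlarges {Instr}, so (Instr)⁺ = {Instr}.
The closure contains neither all of R1 = {Dept, Credits, Instr} nor all of R2 = {Bldg, Instr}, so the common attributes are not a superkey of either fragment. The join is lossy.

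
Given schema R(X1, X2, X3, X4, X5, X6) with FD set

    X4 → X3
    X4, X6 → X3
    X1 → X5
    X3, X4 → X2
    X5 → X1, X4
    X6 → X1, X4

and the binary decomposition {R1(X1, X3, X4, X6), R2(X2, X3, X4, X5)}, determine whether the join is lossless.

No

Common attributes: R1 ∩ R2 = {X3, X4}.
Closure of {X3, X4}: X3, X4 → X2 applies, adding X2. So (X3, X4)⁺ = {X2, X3, X4}.
The closure contains neither all of R1 = {X1, X3, X4, X6} nor all of R2 = {X2, X3, X4, X5}, so the common attributes are not a superkey of either fragment. The join is lossy.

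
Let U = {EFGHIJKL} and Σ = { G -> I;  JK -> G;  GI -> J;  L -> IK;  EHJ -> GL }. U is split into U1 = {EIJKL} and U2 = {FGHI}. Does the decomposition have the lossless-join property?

No

Common attributes: U1 ∩ U2 = {I}.
No dependency enlarges {I}, so (I)⁺ = {I}.
The closure contains neither all of U1 = {EIJKL} nor all of U2 = {FGHI}, so the common attributes are not a superkey of either fragment. The join is lossy.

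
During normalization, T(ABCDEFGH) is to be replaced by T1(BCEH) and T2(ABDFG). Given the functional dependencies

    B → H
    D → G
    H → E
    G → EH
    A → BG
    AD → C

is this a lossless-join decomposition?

Common attributes: T1 ∩ T2 = {B}.
Closure of {B}: B → H applies, adding H; H → E applies, adding E. So (B)⁺ = {BEH}.
The closure contains neither all of T1 = {BCEH} nor all of T2 = {ABDFG}, so the common attributes are not a superkey of either fragment. The join is lossy.

No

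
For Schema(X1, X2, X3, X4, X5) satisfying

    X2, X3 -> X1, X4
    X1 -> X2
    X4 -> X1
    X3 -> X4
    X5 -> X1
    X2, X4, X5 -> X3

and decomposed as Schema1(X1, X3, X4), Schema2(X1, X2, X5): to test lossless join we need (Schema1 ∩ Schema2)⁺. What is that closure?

Schema1 ∩ Schema2 = {X1}.
X1 → X2 applies, adding X2
Closure: {X1, X2}.

X1, X2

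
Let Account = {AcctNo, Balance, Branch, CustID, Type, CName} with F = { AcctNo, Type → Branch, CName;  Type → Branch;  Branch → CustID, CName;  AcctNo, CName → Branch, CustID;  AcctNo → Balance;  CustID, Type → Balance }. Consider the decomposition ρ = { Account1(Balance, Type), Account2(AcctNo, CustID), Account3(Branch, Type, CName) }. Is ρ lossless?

No

Chase test. Columns are AcctNo, Balance, Branch, CustID, Type, CName; row i has aⱼ where attribute j ∈ Accounti, else bᵢⱼ.
Initial tableau (one row per fragment):
  row 1: b11 a2 b13 b14 a5 b16
  row 2: a1 b22 b23 a4 b25 b26
  row 3: b31 b32 a3 b34 a5 a6
Rows 1 and 3 agree on Type; apply Type→Branch and equate their Branch entries.
Rows 1 and 3 agree on Branch; apply Branch→CustID, CName and equate their CustID, CName entries.
Rows 1 and 3 agree on CustID, Type; apply CustID, Type→Balance and equate their Balance entries.
No row becomes fully distinguished — the join is lossy.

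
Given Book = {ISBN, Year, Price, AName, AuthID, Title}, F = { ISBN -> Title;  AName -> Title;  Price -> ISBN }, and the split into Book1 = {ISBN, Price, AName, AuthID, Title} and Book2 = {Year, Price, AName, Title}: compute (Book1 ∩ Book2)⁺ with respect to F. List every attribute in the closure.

ISBN, Price, AName, Title

Book1 ∩ Book2 = {Price, AName, Title}.
Price → ISBN applies, adding ISBN
Closure: {ISBN, Price, AName, Title}.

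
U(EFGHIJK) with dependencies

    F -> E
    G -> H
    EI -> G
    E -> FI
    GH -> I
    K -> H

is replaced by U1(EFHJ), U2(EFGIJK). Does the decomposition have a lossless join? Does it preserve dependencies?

Lossless test: (EFJ)⁺ = {EFGHIJ}, which contains all of one fragment — lossless.
Dependency preservation: the restricted closure of {G} across the fragments never reaches {H}, so G → H cannot be enforced without a join — not preserved.

lossless but not dependency-preserving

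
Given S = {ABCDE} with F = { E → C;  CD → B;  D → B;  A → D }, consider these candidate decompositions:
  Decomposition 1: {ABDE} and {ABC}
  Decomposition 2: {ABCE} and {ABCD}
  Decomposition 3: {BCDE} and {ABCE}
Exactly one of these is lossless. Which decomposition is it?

Decomposition 2

Decomposition 1: common = {AB}, closure = {ABD} → lossy.
Decomposition 2: common = {ABC}, closure = {ABCD} → lossless.
Decomposition 3: common = {BCE}, closure = {BCE} → lossy.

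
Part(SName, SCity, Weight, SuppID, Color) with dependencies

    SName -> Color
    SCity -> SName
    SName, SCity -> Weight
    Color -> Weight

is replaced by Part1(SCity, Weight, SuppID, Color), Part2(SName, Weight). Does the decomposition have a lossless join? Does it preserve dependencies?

lossy and not dependency-preserving

Lossless test: (Weight)⁺ = {Weight}, which is a superkey of neither fragment — lossy.
Dependency preservation: the restricted closure of {SName} across the fragments never reaches {Color}, so SName → Color cannot be enforced without a join — not preserved.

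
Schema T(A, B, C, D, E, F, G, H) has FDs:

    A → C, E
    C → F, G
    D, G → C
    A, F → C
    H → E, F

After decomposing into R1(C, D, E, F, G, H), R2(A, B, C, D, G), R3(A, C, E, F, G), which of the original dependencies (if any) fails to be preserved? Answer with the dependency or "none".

A → C, E lies within R3.
C → F, G lies within R1.
D, G → C lies within R1.
A, F → C lies within R3.
H → E, F lies within R1.
Every dependency is enforceable on the fragments, so the decomposition is dependency-preserving.

none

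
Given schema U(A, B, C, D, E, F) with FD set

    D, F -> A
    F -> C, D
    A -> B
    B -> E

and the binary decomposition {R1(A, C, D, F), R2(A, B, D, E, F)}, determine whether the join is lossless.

Common attributes: R1 ∩ R2 = {A, D, F}.
Closure of {A, D, F}: F → C, D applies, adding C; A → B applies, adding B; B → E applies, adding E. So (A, D, F)⁺ = {A, B, C, D, E, F}.
This closure contains every attribute of R1, so R1 ∩ R2 → R1. The join is lossless.

Yes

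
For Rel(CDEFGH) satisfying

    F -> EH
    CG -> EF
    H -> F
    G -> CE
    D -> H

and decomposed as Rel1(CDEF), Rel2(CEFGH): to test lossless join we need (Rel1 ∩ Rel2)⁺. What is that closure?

CEFH

Rel1 ∩ Rel2 = {CEF}.
F → EH applies, adding H
Closure: {CEFH}.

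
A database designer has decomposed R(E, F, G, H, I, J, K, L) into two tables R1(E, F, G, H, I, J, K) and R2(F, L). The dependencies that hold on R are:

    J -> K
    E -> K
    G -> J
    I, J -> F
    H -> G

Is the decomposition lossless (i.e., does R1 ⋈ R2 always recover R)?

Common attributes: R1 ∩ R2 = {F}.
No dependency enlarges {F}, so (F)⁺ = {F}.
The closure contains neither all of R1 = {E, F, G, H, I, J, K} nor all of R2 = {F, L}, so the common attributes are not a superkey of either fragment. The join is lossy.

No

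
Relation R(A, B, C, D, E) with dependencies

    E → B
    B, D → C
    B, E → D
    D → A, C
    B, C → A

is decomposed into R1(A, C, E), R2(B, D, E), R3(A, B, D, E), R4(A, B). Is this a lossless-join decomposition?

Chase test. Columns are A, B, C, D, E; row i has aⱼ where attribute j ∈ Ri, else bᵢⱼ.
Initial tableau (one row per fragment):
  row 1: a1 b12 a3 b14 a5
  row 2: b21 a2 b23 a4 a5
  row 3: a1 a2 b33 a4 a5
  row 4: a1 a2 b43 b44 b45
Rows 1 and 2 agree on E; apply E→B and equate their B entries.
Rows 2 and 3 agree on B, D; apply B, D→C and equate their C entries.
Rows 1 and 2 agree on B, E; apply B, E→D and equate their D entries.
Rows 1 and 2 agree on D; apply D→A, C and equate their A, C entries.
Row 1 is now all distinguished symbols — the join is lossless.

Yes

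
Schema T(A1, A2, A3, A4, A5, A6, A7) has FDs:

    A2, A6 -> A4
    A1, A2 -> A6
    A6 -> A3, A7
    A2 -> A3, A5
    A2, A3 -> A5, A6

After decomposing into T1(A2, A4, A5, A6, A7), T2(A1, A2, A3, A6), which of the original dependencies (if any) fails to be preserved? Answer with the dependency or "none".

A2, A6 → A4 lies within T1.
A1, A2 → A6 lies within T2.
A6 → A3, A7: restricted closure across fragments reaches A3, A7.
A2 → A3, A5: restricted closure across fragments reaches A3, A5.
A2, A3 → A5, A6: restricted closure across fragments reaches A5, A6.
Every dependency is enforceable on the fragments, so the decomposition is dependency-preserving.

none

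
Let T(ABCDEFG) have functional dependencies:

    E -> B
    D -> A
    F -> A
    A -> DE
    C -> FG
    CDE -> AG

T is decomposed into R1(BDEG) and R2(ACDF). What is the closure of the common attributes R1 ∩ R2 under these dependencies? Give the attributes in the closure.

R1 ∩ R2 = {D}.
D → A applies, adding A
A → DE applies, adding E
E → B applies, adding B
Closure: {ABDE}.

ABDE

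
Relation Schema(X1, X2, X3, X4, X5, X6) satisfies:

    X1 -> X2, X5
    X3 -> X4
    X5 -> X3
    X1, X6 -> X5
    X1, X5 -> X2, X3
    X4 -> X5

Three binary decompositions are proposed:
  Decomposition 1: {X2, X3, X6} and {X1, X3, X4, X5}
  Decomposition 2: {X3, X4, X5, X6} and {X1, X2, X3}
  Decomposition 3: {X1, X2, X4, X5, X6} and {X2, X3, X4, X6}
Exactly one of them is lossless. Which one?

Decomposition 3

Decomposition 1: common = {X3}, closure = {X3, X4, X5} → lossy.
Decomposition 2: common = {X3}, closure = {X3, X4, X5} → lossy.
Decomposition 3: common = {X2, X4, X6}, closure = {X2, X3, X4, X5, X6} → lossless.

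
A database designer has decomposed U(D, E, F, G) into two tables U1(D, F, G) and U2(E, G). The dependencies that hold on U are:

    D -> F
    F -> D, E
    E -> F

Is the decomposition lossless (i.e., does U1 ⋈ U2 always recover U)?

No

Common attributes: U1 ∩ U2 = {G}.
No dependency enlarges {G}, so (G)⁺ = {G}.
The closure contains neither all of U1 = {D, F, G} nor all of U2 = {E, G}, so the common attributes are not a superkey of either fragment. The join is lossy.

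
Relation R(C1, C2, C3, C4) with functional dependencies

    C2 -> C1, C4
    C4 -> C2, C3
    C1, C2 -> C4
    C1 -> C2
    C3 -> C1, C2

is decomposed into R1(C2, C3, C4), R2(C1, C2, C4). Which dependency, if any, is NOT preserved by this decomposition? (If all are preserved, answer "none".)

C2 → C1, C4 lies within R2.
C4 → C2, C3 lies within R1.
C1, C2 → C4 lies within R2.
C1 → C2 lies within R2.
C3 → C1, C2: restricted closure across fragments reaches C1, C2.
Every dependency is enforceable on the fragments, so the decomposition is dependency-preserving.

none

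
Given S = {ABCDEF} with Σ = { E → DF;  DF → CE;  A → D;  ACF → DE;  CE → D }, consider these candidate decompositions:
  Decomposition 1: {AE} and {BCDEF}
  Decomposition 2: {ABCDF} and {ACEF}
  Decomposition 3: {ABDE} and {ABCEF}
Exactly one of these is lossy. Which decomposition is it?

Decomposition 1: common = {E}, closure = {CDEF} → lossy.
Decomposition 2: common = {ACF}, closure = {ACDEF} → lossless.
Decomposition 3: common = {ABE}, closure = {ABCDEF} → lossless.

Decomposition 1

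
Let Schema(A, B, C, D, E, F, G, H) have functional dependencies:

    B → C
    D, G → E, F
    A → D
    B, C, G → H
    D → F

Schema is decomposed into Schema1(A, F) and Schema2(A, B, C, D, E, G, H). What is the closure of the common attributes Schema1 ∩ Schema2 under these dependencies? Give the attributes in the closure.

A, D, F

Schema1 ∩ Schema2 = {A}.
A → D applies, adding D
D → F applies, adding F
Closure: {A, D, F}.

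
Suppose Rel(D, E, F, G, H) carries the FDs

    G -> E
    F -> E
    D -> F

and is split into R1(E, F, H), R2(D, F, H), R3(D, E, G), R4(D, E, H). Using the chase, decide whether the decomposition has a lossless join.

No

Chase test. Columns are D, E, F, G, H; row i has aⱼ where attribute j ∈ Ri, else bᵢⱼ.
Initial tableau (one row per fragment):
  row 1: b11 a2 a3 b14 a5
  row 2: a1 b22 a3 b24 a5
  row 3: a1 a2 b33 a4 b35
  row 4: a1 a2 b43 b44 a5
Rows 1 and 2 agree on F; apply F→E and equate their E entries.
Rows 2 and 3 agree on D; apply D→F and equate their F entries.
Rows 2 and 4 agree on D; apply D→F and equate their F entries.
No row becomes fully distinguished — the join is lossy.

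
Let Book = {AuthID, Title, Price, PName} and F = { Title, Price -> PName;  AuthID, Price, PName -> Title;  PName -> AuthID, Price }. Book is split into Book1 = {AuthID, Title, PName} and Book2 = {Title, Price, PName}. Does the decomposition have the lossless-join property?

Yes

Common attributes: Book1 ∩ Book2 = {Title, PName}.
Closure of {Title, PName}: PName → AuthID, Price applies, adding AuthID, Price. So (Title, PName)⁺ = {AuthID, Title, Price, PName}.
This closure contains every attribute of Book1, so Book1 ∩ Book2 → Book1. The join is lossless.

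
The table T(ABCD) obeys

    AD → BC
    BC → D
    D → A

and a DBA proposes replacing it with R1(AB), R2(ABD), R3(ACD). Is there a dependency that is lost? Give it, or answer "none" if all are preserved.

BC → D

Check BC → D: no single fragment contains all of {BCD}, and the restricted closure of {BC} across the fragments never reaches {D}.
AD → BC is preserved.
D → A is preserved.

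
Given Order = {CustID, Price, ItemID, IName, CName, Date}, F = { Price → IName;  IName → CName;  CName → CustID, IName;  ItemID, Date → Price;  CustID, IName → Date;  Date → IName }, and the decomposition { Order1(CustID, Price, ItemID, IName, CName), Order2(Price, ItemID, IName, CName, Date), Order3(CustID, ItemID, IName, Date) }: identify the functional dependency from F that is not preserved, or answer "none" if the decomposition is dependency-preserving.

Price → IName lies within Order1.
IName → CName lies within Order1.
CName → CustID, IName lies within Order1.
ItemID, Date → Price lies within Order2.
CustID, IName → Date lies within Order3.
Date → IName lies within Order2.
Every dependency is enforceable on the fragments, so the decomposition is dependency-preserving.

none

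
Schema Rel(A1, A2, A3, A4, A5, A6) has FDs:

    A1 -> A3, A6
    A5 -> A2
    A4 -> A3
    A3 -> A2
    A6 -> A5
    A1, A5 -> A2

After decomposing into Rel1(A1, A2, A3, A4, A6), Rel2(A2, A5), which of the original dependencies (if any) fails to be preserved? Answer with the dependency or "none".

A6 -> A5

Check A6 → A5: no single fragment contains all of {A5, A6}, and the restricted closure of {A6} across the fragments never reaches {A5}.
A1 → A3, A6 is preserved.
A5 → A2 is preserved.
A4 → A3 is preserved.
A3 → A2 is preserved.
A1, A5 → A2 is preserved.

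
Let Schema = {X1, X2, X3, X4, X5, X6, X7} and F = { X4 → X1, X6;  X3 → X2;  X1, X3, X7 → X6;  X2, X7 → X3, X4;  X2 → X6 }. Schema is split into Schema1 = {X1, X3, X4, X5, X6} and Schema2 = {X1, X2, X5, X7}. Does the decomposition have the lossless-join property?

Common attributes: Schema1 ∩ Schema2 = {X1, X5}.
No dependency enlarges {X1, X5}, so (X1, X5)⁺ = {X1, X5}.
The closure contains neither all of Schema1 = {X1, X3, X4, X5, X6} nor all of Schema2 = {X1, X2, X5, X7}, so the common attributes are not a superkey of either fragment. The join is lossy.

No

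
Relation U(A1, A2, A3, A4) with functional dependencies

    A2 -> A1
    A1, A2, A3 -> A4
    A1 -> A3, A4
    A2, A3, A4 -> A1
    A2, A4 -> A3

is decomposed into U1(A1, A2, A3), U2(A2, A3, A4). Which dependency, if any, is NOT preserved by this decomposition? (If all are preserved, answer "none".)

A1 -> A3, A4

Check A1 → A3, A4: no single fragment contains all of {A1, A3, A4}, and the restricted closure of {A1} across the fragments never reaches {A3, A4}.
A2 → A1 is preserved.
A1, A2, A3 → A4 is preserved.
A2, A3, A4 → A1 is preserved.
A2, A4 → A3 is preserved.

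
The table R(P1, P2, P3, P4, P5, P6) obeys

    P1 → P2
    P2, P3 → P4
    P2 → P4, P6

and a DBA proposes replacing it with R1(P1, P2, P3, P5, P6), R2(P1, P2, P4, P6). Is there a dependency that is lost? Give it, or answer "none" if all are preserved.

none

P1 → P2 lies within R1.
P2, P3 → P4: restricted closure across fragments reaches P4.
P2 → P4, P6 lies within R2.
Every dependency is enforceable on the fragments, so the decomposition is dependency-preserving.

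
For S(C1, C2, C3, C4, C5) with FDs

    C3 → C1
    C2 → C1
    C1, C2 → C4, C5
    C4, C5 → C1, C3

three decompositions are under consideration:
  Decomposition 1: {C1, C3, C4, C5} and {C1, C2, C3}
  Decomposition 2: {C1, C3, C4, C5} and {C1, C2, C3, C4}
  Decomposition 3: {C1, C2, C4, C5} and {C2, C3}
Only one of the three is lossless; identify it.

Decomposition 3

Decomposition 1: common = {C1, C3}, closure = {C1, C3} → lossy.
Decomposition 2: common = {C1, C3, C4}, closure = {C1, C3, C4} → lossy.
Decomposition 3: common = {C2}, closure = {C1, C2, C3, C4, C5} → lossless.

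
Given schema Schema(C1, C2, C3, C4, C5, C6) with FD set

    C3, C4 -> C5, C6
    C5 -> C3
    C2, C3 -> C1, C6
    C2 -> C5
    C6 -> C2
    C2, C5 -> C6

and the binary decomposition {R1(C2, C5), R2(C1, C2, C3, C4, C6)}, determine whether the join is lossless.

Common attributes: R1 ∩ R2 = {C2}.
Closure of {C2}: C2 → C5 applies, adding C5; C2, C5 → C6 applies, adding C6; C5 → C3 applies, adding C3; C2, C3 → C1, C6 applies, adding C1. So (C2)⁺ = {C1, C2, C3, C5, C6}.
This closure contains every attribute of R1, so R1 ∩ R2 → R1. The join is lossless.

Yes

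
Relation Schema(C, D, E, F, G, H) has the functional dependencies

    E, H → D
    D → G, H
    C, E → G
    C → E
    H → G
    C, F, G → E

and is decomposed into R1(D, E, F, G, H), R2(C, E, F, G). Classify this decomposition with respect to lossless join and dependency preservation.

lossy but dependency-preserving

Lossless test: (E, F, G)⁺ = {E, F, G}, which is a superkey of neither fragment — lossy.
Dependency preservation: every FD's attributes lie within a single fragment, so each can be enforced locally — preserved.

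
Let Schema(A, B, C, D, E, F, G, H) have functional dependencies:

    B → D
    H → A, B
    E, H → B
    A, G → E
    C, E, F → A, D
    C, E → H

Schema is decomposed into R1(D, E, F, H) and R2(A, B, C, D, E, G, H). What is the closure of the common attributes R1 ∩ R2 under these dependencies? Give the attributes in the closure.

A, B, D, E, H

R1 ∩ R2 = {D, E, H}.
H → A, B applies, adding A, B
Closure: {A, B, D, E, H}.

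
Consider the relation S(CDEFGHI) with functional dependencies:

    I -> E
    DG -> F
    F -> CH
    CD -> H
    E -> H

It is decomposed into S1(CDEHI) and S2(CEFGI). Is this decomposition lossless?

No

Common attributes: S1 ∩ S2 = {CEI}.
Closure of {CEI}: E → H applies, adding H. So (CEI)⁺ = {CEHI}.
The closure contains neither all of S1 = {CDEHI} nor all of S2 = {CEFGI}, so the common attributes are not a superkey of either fragment. The join is lossy.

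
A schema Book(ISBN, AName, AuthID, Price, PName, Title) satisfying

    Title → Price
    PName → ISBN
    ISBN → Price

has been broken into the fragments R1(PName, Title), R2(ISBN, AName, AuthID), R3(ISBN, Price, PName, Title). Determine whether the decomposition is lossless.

No

Chase test. Columns are ISBN, AName, AuthID, Price, PName, Title; row i has aⱼ where attribute j ∈ Ri, else bᵢⱼ.
Initial tableau (one row per fragment):
  row 1: b11 b12 b13 b14 a5 a6
  row 2: a1 a2 a3 b24 b25 b26
  row 3: a1 b32 b33 a4 a5 a6
Rows 1 and 3 agree on Title; apply Title→Price and equate their Price entries.
Rows 1 and 3 agree on PName; apply PName→ISBN and equate their ISBN entries.
Rows 1 and 2 agree on ISBN; apply ISBN→Price and equate their Price entries.
No row becomes fully distinguished — the join is lossy.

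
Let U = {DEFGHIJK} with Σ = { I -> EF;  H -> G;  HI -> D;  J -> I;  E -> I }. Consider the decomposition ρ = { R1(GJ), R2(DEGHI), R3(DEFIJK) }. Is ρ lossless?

No

Chase test. Columns are DEFGHIJK; row i has aⱼ where attribute j ∈ Ri, else bᵢⱼ.
Initial tableau (one row per fragment):
  row 1: b11 b12 b13 a4 b15 b16 a7 b18
  row 2: a1 a2 b23 a4 a5 a6 b27 b28
  row 3: a1 a2 a3 b34 b35 a6 a7 a8
Rows 2 and 3 agree on I; apply I→EF and equate their EF entries.
Rows 1 and 3 agree on J; apply J→I and equate their I entries.
Rows 1 and 2 agree on I; apply I→EF and equate their EF entries.
No row becomes fully distinguished — the join is lossy.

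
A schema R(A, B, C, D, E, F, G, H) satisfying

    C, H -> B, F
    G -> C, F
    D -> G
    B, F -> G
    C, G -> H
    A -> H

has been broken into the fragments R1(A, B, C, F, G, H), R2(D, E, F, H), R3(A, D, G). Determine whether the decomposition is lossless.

Chase test. Columns are A, B, C, D, E, F, G, H; row i has aⱼ where attribute j ∈ Ri, else bᵢⱼ.
Initial tableau (one row per fragment):
  row 1: a1 a2 a3 b14 b15 a6 a7 a8
  row 2: b21 b22 b23 a4 a5 a6 b27 a8
  row 3: a1 b32 b33 a4 b35 b36 a7 b38
Rows 1 and 3 agree on G; apply G→C, F and equate their C, F entries.
Rows 2 and 3 agree on D; apply D→G and equate their G entries.
Rows 1 and 3 agree on C, G; apply C, G→H and equate their H entries.
Rows 1 and 3 agree on C, H; apply C, H→B, F and equate their B, F entries.
Rows 1 and 2 agree on G; apply G→C, F and equate their C, F entries.
Rows 1 and 2 agree on C, H; apply C, H→B, F and equate their B, F entries.
No row becomes fully distinguished — the join is lossy.

No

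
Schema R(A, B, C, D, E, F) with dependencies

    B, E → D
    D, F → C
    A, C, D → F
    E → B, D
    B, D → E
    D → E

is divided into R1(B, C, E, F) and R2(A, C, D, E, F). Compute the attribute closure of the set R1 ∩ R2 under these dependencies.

R1 ∩ R2 = {C, E, F}.
E → B, D applies, adding B, D
Closure: {B, C, D, E, F}.

B, C, D, E, F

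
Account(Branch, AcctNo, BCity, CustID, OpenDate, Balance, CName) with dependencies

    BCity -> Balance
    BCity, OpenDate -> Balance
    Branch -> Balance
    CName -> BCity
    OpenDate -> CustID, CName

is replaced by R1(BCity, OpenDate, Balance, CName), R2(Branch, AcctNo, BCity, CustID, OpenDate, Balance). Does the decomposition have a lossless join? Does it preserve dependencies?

lossless and dependency-preserving

Lossless test: (BCity, OpenDate, Balance)⁺ = {BCity, CustID, OpenDate, Balance, CName}, which contains all of one fragment — lossless.
Dependency preservation: OpenDate → CustID, CName is not contained in any single fragment, but the restricted closure of its left-hand side across the fragments still reaches the right-hand side; the remaining FDs each lie inside some fragment. All dependencies are preserved.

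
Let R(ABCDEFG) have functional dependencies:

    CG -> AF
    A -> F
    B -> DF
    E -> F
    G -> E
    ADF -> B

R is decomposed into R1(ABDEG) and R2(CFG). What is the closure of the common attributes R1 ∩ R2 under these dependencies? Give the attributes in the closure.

R1 ∩ R2 = {G}.
G → E applies, adding E
E → F applies, adding F
Closure: {EFG}.

EFG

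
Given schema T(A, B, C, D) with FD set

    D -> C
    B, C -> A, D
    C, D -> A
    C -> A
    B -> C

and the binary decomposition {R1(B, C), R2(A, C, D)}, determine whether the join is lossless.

Common attributes: R1 ∩ R2 = {C}.
Closure of {C}: C → A applies, adding A. So (C)⁺ = {A, C}.
The closure contains neither all of R1 = {B, C} nor all of R2 = {A, C, D}, so the common attributes are not a superkey of either fragment. The join is lossy.

No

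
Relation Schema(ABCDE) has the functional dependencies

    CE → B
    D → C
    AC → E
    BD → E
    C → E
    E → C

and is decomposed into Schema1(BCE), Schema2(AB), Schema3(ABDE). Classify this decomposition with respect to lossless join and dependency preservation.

Lossless test (chase): Rows 1 and 3 agree on E; apply E→C and equate their C entries. Row 3 is now all distinguished symbols — the join is lossless.
Dependency preservation: D → C; AC → E are not contained in any single fragment, but the restricted closure of each left-hand side across the fragments still reaches the right-hand side; the remaining FDs each lie inside some fragment. All dependencies are preserved.

lossless and dependency-preserving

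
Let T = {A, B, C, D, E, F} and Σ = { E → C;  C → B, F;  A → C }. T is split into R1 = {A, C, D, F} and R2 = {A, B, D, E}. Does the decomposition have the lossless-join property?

Yes

Common attributes: R1 ∩ R2 = {A, D}.
Closure of {A, D}: A → C applies, adding C; C → B, F applies, adding B, F. So (A, D)⁺ = {A, B, C, D, F}.
This closure contains every attribute of R1, so R1 ∩ R2 → R1. The join is lossless.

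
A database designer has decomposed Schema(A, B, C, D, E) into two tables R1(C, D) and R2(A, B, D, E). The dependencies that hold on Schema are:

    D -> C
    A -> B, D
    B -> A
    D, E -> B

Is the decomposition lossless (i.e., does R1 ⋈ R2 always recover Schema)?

Common attributes: R1 ∩ R2 = {D}.
Closure of {D}: D → C applies, adding C. So (D)⁺ = {C, D}.
This closure contains every attribute of R1, so R1 ∩ R2 → R1. The join is lossless.

Yes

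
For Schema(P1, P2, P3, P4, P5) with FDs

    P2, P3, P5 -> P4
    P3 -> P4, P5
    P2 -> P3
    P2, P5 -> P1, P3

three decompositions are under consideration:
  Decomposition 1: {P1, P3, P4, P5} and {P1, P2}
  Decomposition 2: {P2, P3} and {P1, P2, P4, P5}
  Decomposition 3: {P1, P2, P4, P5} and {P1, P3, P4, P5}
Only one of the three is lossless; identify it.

Decomposition 2

Decomposition 1: common = {P1}, closure = {P1} → lossy.
Decomposition 2: common = {P2}, closure = {P1, P2, P3, P4, P5} → lossless.
Decomposition 3: common = {P1, P4, P5}, closure = {P1, P4, P5} → lossy.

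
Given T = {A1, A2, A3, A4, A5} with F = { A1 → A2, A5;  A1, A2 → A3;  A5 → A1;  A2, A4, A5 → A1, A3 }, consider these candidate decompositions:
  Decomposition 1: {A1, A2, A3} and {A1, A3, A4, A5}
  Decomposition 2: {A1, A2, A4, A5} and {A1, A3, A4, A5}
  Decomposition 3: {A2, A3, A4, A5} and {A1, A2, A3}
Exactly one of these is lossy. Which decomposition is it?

Decomposition 1: common = {A1, A3}, closure = {A1, A2, A3, A5} → lossless.
Decomposition 2: common = {A1, A4, A5}, closure = {A1, A2, A3, A4, A5} → lossless.
Decomposition 3: common = {A2, A3}, closure = {A2, A3} → lossy.

Decomposition 3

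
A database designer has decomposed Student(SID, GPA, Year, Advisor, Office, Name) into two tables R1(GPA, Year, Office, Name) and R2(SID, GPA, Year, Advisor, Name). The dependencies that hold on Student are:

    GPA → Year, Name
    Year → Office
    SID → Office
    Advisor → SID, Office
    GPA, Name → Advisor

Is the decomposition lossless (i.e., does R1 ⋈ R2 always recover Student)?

Common attributes: R1 ∩ R2 = {GPA, Year, Name}.
Closure of {GPA, Year, Name}: Year → Office applies, adding Office; GPA, Name → Advisor applies, adding Advisor; Advisor → SID, Office applies, adding SID. So (GPA, Year, Name)⁺ = {SID, GPA, Year, Advisor, Office, Name}.
This closure contains every attribute of R1, so R1 ∩ R2 → R1. The join is lossless.

Yes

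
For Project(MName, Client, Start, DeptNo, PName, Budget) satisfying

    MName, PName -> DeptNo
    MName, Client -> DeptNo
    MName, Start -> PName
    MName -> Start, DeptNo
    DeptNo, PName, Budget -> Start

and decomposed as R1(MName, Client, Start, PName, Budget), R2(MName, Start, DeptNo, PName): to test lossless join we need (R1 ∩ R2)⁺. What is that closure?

MName, Start, DeptNo, PName

R1 ∩ R2 = {MName, Start, PName}.
MName, PName → DeptNo applies, adding DeptNo
Closure: {MName, Start, DeptNo, PName}.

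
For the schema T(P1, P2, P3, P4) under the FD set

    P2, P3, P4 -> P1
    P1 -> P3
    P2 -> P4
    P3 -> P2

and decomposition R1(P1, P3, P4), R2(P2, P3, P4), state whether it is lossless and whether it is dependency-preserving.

Lossless test: (P3, P4)⁺ = {P1, P2, P3, P4}, which contains all of one fragment — lossless.
Dependency preservation: P2, P3, P4 → P1 is not contained in any single fragment, but the restricted closure of its left-hand side across the fragments still reaches the right-hand side; the remaining FDs each lie inside some fragment. All dependencies are preserved.

lossless and dependency-preserving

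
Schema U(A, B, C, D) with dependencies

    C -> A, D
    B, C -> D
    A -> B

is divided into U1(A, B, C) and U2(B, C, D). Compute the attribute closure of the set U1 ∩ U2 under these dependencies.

A, B, C, D

U1 ∩ U2 = {B, C}.
C → A, D applies, adding A, D
Closure: {A, B, C, D}.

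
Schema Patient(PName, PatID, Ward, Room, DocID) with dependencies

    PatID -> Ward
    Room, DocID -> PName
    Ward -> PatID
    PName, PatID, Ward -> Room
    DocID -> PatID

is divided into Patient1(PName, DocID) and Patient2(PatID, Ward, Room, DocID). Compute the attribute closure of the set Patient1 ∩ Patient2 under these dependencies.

Patient1 ∩ Patient2 = {DocID}.
DocID → PatID applies, adding PatID
PatID → Ward applies, adding Ward
Closure: {PatID, Ward, DocID}.

PatID, Ward, DocID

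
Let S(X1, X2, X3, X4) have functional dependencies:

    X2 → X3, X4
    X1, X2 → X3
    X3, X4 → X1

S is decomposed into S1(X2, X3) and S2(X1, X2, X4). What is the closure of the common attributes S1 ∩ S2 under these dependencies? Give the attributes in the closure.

S1 ∩ S2 = {X2}.
X2 → X3, X4 applies, adding X3, X4
X3, X4 → X1 applies, adding X1
Closure: {X1, X2, X3, X4}.

X1, X2, X3, X4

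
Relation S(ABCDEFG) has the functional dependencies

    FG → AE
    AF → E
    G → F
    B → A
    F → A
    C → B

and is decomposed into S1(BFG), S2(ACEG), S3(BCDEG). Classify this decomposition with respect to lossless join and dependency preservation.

lossless but not dependency-preserving

Lossless test (chase): Rows 1 and 2 agree on G; apply G→F and equate their F entries. Rows 1 and 3 agree on G; apply G→F and equate their F entries. Rows 1 and 3 agree on B; apply B→A and equate their A entries. Rows 1 and 2 agree on F; apply F→A and equate their A entries. Rows 2 and 3 agree on C; apply C→B and equate their B entries. Rows 1 and 2 agree on FG; apply FG→AE and equate their AE entries. Row 3 is now all distinguished symbols — the join is lossless.
Dependency preservation: the restricted closure of {AF} across the fragments never reaches {E}, so AF → E cannot be enforced without a join — not preserved.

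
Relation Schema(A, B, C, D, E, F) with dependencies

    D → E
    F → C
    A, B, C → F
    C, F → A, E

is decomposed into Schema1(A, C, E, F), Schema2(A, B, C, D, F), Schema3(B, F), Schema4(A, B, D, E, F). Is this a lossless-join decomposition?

Chase test. Columns are A, B, C, D, E, F; row i has aⱼ where attribute j ∈ Schemai, else bᵢⱼ.
Initial tableau (one row per fragment):
  row 1: a1 b12 a3 b14 a5 a6
  row 2: a1 a2 a3 a4 b25 a6
  row 3: b31 a2 b33 b34 b35 a6
  row 4: a1 a2 b43 a4 a5 a6
Rows 2 and 4 agree on D; apply D→E and equate their E entries.
Rows 1 and 3 agree on F; apply F→C and equate their C entries.
Rows 1 and 4 agree on F; apply F→C and equate their C entries.
Rows 1 and 3 agree on C, F; apply C, F→A, E and equate their A, E entries.
Row 2 is now all distinguished symbols — the join is lossless.

Yes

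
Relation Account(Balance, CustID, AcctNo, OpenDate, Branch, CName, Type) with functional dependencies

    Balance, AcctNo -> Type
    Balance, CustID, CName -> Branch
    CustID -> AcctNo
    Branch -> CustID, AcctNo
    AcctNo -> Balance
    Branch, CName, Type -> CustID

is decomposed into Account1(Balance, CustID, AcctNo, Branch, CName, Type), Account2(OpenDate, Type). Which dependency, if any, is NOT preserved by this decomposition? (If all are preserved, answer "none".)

Balance, AcctNo → Type lies within Account1.
Balance, CustID, CName → Branch lies within Account1.
CustID → AcctNo lies within Account1.
Branch → CustID, AcctNo lies within Account1.
AcctNo → Balance lies within Account1.
Branch, CName, Type → CustID lies within Account1.
Every dependency is enforceable on the fragments, so the decomposition is dependency-preserving.

none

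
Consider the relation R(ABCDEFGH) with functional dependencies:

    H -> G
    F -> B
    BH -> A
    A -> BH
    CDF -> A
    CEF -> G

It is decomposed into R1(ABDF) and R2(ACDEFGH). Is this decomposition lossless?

Common attributes: R1 ∩ R2 = {ADF}.
Closure of {ADF}: F → B applies, adding B; A → BH applies, adding H; H → G applies, adding G. So (ADF)⁺ = {ABDFGH}.
This closure contains every attribute of R1, so R1 ∩ R2 → R1. The join is lossless.

Yes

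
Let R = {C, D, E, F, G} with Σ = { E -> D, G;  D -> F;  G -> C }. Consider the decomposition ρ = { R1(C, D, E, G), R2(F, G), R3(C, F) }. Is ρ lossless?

No

Chase test. Columns are C, D, E, F, G; row i has aⱼ where attribute j ∈ Ri, else bᵢⱼ.
Initial tableau (one row per fragment):
  row 1: a1 a2 a3 b14 a5
  row 2: b21 b22 b23 a4 a5
  row 3: a1 b32 b33 a4 b35
Rows 1 and 2 agree on G; apply G→C and equate their C entries.
No row becomes fully distinguished — the join is lossy.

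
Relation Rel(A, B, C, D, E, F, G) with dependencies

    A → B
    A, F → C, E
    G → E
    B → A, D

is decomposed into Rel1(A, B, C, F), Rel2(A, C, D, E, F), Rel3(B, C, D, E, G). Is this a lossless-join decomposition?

No

Chase test. Columns are A, B, C, D, E, F, G; row i has aⱼ where attribute j ∈ Reli, else bᵢⱼ.
Initial tableau (one row per fragment):
  row 1: a1 a2 a3 b14 b15 a6 b17
  row 2: a1 b22 a3 a4 a5 a6 b27
  row 3: b31 a2 a3 a4 a5 b36 a7
Rows 1 and 2 agree on A; apply A→B and equate their B entries.
Rows 1 and 2 agree on A, F; apply A, F→C, E and equate their C, E entries.
Rows 1 and 2 agree on B; apply B→A, D and equate their A, D entries.
Rows 1 and 3 agree on B; apply B→A, D and equate their A, D entries.
No row becomes fully distinguished — the join is lossy.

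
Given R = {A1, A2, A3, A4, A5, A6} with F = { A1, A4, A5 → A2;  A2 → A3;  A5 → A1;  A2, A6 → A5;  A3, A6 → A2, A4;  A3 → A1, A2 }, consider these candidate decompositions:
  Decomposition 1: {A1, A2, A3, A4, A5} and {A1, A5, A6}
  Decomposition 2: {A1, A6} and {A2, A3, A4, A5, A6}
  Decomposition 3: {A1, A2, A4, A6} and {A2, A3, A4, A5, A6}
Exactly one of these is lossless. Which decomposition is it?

Decomposition 1: common = {A1, A5}, closure = {A1, A5} → lossy.
Decomposition 2: common = {A6}, closure = {A6} → lossy.
Decomposition 3: common = {A2, A4, A6}, closure = {A1, A2, A3, A4, A5, A6} → lossless.

Decomposition 3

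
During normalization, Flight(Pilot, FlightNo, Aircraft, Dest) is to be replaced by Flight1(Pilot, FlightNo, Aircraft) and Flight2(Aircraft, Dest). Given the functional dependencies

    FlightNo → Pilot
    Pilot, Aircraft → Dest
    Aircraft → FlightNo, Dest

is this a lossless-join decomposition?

Common attributes: Flight1 ∩ Flight2 = {Aircraft}.
Closure of {Aircraft}: Aircraft → FlightNo, Dest applies, adding FlightNo, Dest; FlightNo → Pilot applies, adding Pilot. So (Aircraft)⁺ = {Pilot, FlightNo, Aircraft, Dest}.
This closure contains every attribute of Flight1, so Flight1 ∩ Flight2 → Flight1. The join is lossless.

Yes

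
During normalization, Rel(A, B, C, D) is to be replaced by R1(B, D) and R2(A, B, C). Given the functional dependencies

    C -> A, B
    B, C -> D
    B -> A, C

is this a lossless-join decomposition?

Common attributes: R1 ∩ R2 = {B}.
Closure of {B}: B → A, C applies, adding A, C; B, C → D applies, adding D. So (B)⁺ = {A, B, C, D}.
This closure contains every attribute of R1, so R1 ∩ R2 → R1. The join is lossless.

Yes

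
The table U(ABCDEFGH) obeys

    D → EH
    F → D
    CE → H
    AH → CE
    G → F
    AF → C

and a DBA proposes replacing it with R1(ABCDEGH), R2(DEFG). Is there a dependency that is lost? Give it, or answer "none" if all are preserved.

D → EH lies within R1.
F → D lies within R2.
CE → H lies within R1.
AH → CE lies within R1.
G → F lies within R2.
AF → C: restricted closure across fragments reaches C.
Every dependency is enforceable on the fragments, so the decomposition is dependency-preserving.

none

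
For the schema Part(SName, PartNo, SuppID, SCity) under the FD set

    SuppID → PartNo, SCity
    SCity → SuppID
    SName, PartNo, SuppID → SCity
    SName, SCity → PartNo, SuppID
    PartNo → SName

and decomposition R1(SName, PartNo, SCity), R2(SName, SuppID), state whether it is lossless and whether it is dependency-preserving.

lossy and not dependency-preserving

Lossless test: (SName)⁺ = {SName}, which is a superkey of neither fragment — lossy.
Dependency preservation: the restricted closure of {SuppID} across the fragments never reaches {PartNo, SCity}, so SuppID → PartNo, SCity cannot be enforced without a join — not preserved.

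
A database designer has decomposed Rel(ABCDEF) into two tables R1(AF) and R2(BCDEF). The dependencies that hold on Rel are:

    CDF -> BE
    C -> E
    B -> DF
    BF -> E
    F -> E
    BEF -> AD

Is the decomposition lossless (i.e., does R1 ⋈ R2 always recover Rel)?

No

Common attributes: R1 ∩ R2 = {F}.
Closure of {F}: F → E applies, adding E. So (F)⁺ = {EF}.
The closure contains neither all of R1 = {AF} nor all of R2 = {BCDEF}, so the common attributes are not a superkey of either fragment. The join is lossy.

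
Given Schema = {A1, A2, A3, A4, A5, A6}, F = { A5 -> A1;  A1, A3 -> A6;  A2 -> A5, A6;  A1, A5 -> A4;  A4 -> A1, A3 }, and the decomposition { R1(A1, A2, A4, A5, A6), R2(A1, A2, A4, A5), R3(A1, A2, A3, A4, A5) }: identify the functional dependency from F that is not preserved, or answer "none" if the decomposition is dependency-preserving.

A1, A3 -> A6

Check A1, A3 → A6: no single fragment contains all of {A1, A3, A6}, and the restricted closure of {A1, A3} across the fragments never reaches {A6}.
A5 → A1 is preserved.
A2 → A5, A6 is preserved.
A1, A5 → A4 is preserved.
A4 → A1, A3 is preserved.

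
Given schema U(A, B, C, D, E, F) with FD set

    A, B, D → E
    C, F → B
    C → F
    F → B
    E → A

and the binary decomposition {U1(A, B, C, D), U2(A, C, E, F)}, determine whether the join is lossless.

Common attributes: U1 ∩ U2 = {A, C}.
Closure of {A, C}: C → F applies, adding F; F → B applies, adding B. So (A, C)⁺ = {A, B, C, F}.
The closure contains neither all of U1 = {A, B, C, D} nor all of U2 = {A, C, E, F}, so the common attributes are not a superkey of either fragment. The join is lossy.

No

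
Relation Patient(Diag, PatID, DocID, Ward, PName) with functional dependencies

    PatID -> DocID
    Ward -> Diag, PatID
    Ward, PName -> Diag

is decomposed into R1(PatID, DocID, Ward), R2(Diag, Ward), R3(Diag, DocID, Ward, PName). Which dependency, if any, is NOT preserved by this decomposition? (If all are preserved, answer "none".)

PatID → DocID lies within R1.
Ward → Diag, PatID: restricted closure across fragments reaches Diag, PatID.
Ward, PName → Diag lies within R3.
Every dependency is enforceable on the fragments, so the decomposition is dependency-preserving.

none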